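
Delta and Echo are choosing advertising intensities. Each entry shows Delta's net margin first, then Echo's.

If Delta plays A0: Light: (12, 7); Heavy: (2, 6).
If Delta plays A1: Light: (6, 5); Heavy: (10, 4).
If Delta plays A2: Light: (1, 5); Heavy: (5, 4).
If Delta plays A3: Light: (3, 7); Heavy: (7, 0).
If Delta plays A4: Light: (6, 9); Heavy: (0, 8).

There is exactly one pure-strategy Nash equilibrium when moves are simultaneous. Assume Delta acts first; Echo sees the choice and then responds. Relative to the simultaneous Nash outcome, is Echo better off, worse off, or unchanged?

unchanged

Backward induction with Delta moving first.
- A0 → Echo plays Light (best of 7, 6); Delta gets 12.
- A1 → Echo plays Light (best of 5, 4); Delta gets 6.
- A2 → Echo plays Light (best of 5, 4); Delta gets 1.
- A3 → Echo plays Light (best of 7, 0); Delta gets 3.
- A4 → Echo plays Light (best of 9, 8); Delta gets 6.
Maximizing over 12, 6, 1, 3, 6, Delta chooses A0. Subgame-perfect outcome: (A0, Light) with payoffs (12, 7).
Now find the simultaneous Nash equilibrium.
Delta's best replies: Light→A0; Heavy→A1.
Echo's best replies: A0→Light; A1→Light; A2→Light; A3→Light; A4→Light.
The unique mutual best reply is (A0, Light), giving (12, 7).
Echo earns 7 sequentially versus 7 at the Nash outcome: unchanged.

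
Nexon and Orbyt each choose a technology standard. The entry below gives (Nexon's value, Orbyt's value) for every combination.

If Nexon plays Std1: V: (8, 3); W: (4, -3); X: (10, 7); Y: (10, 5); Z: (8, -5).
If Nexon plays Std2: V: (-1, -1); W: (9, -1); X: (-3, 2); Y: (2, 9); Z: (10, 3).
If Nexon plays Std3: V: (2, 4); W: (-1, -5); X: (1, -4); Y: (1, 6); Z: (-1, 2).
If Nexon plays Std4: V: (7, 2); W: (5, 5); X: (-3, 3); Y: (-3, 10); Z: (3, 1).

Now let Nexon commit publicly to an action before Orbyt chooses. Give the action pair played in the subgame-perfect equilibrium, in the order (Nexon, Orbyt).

(Std1, X)

Orbyt best-responds to each possible Nexon move:
- Std1 → Orbyt plays X (best of 3, -3, 7, 5, -5); Nexon gets 10.
- Std2 → Orbyt plays Y (best of -1, -1, 2, 9, 3); Nexon gets 2.
- Std3 → Orbyt plays Y (best of 4, -5, -4, 6, 2); Nexon gets 1.
- Std4 → Orbyt plays Y (best of 2, 5, 3, 10, 1); Nexon gets -3.
Maximizing over 10, 2, 1, -3, Nexon chooses Std1. Subgame-perfect outcome: (Std1, X) with payoffs (10, 7).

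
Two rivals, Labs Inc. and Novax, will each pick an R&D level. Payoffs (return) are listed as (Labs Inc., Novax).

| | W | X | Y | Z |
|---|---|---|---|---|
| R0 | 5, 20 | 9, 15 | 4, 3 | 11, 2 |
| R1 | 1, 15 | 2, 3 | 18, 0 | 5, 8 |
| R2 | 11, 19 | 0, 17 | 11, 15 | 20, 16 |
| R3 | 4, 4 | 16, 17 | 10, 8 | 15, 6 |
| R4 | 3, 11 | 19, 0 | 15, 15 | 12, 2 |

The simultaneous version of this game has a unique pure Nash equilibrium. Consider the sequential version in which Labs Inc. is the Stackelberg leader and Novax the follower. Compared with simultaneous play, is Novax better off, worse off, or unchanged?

worse off

Solve by backward induction (Labs Inc. leads).
- R0: Novax compares 20, 15, 3, 2 and picks W; Labs Inc. would get 5.
- R1: Novax compares 15, 3, 0, 8 and picks W; Labs Inc. would get 1.
- R2: Novax compares 19, 17, 15, 16 and picks W; Labs Inc. would get 11.
- R3: Novax compares 4, 17, 8, 6 and picks X; Labs Inc. would get 16.
- R4: Novax compares 11, 0, 15, 2 and picks Y; Labs Inc. would get 15.
Maximizing over 5, 1, 11, 16, 15, Labs Inc. chooses R3. Subgame-perfect outcome: (R3, X) with payoffs (16, 17).
Now find the simultaneous Nash equilibrium.
Labs Inc.'s best replies: W→R2; X→R4; Y→R1; Z→R2.
Novax's best replies: R0→W; R1→W; R2→W; R3→X; R4→Y.
Only (R2, W) has each player best-responding; Nash payoffs (11, 19).
Novax earns 17 sequentially versus 19 at the Nash outcome: worse off.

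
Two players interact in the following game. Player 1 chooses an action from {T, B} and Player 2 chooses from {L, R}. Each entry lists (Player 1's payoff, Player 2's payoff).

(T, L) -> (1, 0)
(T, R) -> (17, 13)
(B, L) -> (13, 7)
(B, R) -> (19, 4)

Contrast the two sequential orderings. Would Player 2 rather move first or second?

second

If Player 1 leads: Player 2's best replies are T→R, B→L; Player 1's induced payoffs 17, 13; outcome (T, R), payoffs (17, 13).
If Player 2 leads: Player 1's best replies are L→B, R→B; Player 2's induced payoffs 7, 4; outcome (B, L), payoffs (13, 7).
Player 2 gets 7 moving first and 13 moving second, so Player 2 prefers to move second.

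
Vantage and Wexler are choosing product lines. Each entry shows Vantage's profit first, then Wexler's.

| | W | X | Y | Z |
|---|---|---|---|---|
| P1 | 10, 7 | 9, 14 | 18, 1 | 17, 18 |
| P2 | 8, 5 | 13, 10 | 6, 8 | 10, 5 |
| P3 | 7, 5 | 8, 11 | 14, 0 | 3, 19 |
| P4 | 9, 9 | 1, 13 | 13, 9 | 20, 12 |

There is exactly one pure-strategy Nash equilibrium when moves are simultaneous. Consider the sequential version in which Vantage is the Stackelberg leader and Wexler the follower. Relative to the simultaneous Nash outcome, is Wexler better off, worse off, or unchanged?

Work backward from Wexler's decision.
- P1 → Wexler plays Z (best of 7, 14, 1, 18); Vantage gets 17.
- P2 → Wexler plays X (best of 5, 10, 8, 5); Vantage gets 13.
- P3 → Wexler plays Z (best of 5, 11, 0, 19); Vantage gets 3.
- P4 → Wexler plays X (best of 9, 13, 9, 12); Vantage gets 1.
Among 17, 13, 3, 1, the best is 17 at P1. Subgame-perfect outcome: (P1, Z) with payoffs (17, 18).
For the simultaneous game, intersect best replies.
Vantage's best replies: W→P1; X→P2; Y→P1; Z→P4.
Wexler's best replies: P1→Z; P2→X; P3→Z; P4→X.
The unique mutual best reply is (P2, X), giving (13, 10).
Wexler earns 18 sequentially versus 10 at the Nash outcome: better off.

better off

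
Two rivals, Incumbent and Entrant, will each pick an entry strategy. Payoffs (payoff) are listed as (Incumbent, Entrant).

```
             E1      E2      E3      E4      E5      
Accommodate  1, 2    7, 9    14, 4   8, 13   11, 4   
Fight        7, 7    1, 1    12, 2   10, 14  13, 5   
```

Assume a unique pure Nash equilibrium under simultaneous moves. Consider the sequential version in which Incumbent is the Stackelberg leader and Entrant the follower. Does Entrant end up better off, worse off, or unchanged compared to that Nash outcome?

Backward induction with Incumbent moving first.
- Accommodate: BR = E4, leader payoff 8.
- Fight: BR = E4, leader payoff 10.
Incumbent's induced payoffs are 8, 10, so Incumbent commits to Fight. Subgame-perfect outcome: (Fight, E4) with payoffs (10, 14).
For the simultaneous game, intersect best replies.
Incumbent's best replies: E1→Fight; E2→Accommodate; E3→Accommodate; E4→Fight; E5→Fight.
Entrant's best replies: Accommodate→E4; Fight→E4.
The unique mutual best reply is (Fight, E4), giving (10, 14).
Entrant earns 14 sequentially versus 14 at the Nash outcome: unchanged.

unchanged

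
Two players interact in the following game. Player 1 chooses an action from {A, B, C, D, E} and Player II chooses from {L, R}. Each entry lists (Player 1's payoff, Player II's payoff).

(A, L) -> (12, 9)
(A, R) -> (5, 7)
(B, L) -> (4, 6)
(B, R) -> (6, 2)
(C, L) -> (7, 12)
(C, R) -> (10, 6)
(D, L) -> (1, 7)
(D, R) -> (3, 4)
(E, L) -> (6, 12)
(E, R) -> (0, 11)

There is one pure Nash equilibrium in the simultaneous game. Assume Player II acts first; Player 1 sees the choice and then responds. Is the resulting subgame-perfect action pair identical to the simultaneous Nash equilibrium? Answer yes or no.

yes

Solve by backward induction (Player II leads).
- L: BR = A, leader payoff 9.
- R: BR = C, leader payoff 6.
Maximizing over 9, 6, Player II chooses L. Subgame-perfect outcome: (A, L) with payoffs (12, 9).
For the simultaneous game, intersect best replies.
Player 1's best replies: L→A; R→C.
Player II's best replies: A→L; B→L; C→L; D→L; E→L.
Only (A, L) has each player best-responding; Nash payoffs (12, 9).
Sequential outcome (A, L) coincides with the Nash profile (A, L).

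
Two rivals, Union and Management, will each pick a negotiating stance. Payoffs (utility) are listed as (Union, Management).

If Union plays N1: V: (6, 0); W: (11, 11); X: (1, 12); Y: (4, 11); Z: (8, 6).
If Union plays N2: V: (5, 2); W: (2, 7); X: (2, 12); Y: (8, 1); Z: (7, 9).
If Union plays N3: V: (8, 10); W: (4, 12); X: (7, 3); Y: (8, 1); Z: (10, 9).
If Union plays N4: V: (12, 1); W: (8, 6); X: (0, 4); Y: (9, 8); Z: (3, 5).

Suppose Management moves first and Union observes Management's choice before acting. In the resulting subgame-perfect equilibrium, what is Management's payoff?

Solve by backward induction (Management leads).
- V: BR = N4, leader payoff 1.
- W: BR = N1, leader payoff 11.
- X: BR = N3, leader payoff 3.
- Y: BR = N4, leader payoff 8.
- Z: BR = N3, leader payoff 9.
Among 1, 11, 3, 8, 9, the best is 11 at W. Subgame-perfect outcome: (N1, W) with payoffs (11, 11).

11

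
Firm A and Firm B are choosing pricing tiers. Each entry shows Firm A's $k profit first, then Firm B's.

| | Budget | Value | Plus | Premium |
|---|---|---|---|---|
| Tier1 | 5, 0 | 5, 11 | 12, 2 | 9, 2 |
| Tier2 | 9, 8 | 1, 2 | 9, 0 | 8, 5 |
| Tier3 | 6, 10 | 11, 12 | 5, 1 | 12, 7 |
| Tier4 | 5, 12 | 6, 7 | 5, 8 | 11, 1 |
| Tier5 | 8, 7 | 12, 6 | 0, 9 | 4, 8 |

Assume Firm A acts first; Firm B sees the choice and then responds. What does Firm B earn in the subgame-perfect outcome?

Solve by backward induction (Firm A leads).
- Tier1: BR = Value, leader payoff 5.
- Tier2: BR = Budget, leader payoff 9.
- Tier3: BR = Value, leader payoff 11.
- Tier4: BR = Budget, leader payoff 5.
- Tier5: BR = Plus, leader payoff 0.
Maximizing over 5, 9, 11, 5, 0, Firm A chooses Tier3. Subgame-perfect outcome: (Tier3, Value) with payoffs (11, 12).

12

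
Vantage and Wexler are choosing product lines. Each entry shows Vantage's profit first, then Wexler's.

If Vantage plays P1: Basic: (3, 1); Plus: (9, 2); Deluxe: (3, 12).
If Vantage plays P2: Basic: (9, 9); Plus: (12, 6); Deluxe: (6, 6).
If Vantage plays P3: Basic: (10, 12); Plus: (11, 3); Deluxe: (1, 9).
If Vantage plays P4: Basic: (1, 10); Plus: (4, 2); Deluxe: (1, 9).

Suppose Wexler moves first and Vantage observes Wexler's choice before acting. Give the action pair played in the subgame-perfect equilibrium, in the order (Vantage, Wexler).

Solve by backward induction (Wexler leads).
- Basic → Vantage plays P3 (best of 3, 9, 10, 1); Wexler gets 12.
- Plus → Vantage plays P2 (best of 9, 12, 11, 4); Wexler gets 6.
- Deluxe → Vantage plays P2 (best of 3, 6, 1, 1); Wexler gets 6.
Maximizing over 12, 6, 6, Wexler chooses Basic. Subgame-perfect outcome: (P3, Basic) with payoffs (10, 12).

(P3, Basic)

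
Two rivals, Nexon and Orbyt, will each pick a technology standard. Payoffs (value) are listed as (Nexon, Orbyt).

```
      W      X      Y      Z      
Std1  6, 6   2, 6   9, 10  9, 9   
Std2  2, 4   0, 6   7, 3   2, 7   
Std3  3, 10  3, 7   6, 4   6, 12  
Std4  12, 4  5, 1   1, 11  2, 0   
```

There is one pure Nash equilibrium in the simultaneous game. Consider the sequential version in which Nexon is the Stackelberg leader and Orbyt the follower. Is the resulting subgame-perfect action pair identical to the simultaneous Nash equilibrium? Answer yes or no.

Backward induction with Nexon moving first.
- Std1: BR = Y, leader payoff 9.
- Std2: BR = Z, leader payoff 2.
- Std3: BR = Z, leader payoff 6.
- Std4: BR = Y, leader payoff 1.
Among 9, 2, 6, 1, the best is 9 at Std1. Subgame-perfect outcome: (Std1, Y) with payoffs (9, 10).
Now find the simultaneous Nash equilibrium.
Nexon's best replies: W→Std4; X→Std4; Y→Std1; Z→Std1.
Orbyt's best replies: Std1→Y; Std2→Z; Std3→Z; Std4→Y.
The unique mutual best reply is (Std1, Y), giving (9, 10).
Sequential outcome (Std1, Y) coincides with the Nash profile (Std1, Y).

yes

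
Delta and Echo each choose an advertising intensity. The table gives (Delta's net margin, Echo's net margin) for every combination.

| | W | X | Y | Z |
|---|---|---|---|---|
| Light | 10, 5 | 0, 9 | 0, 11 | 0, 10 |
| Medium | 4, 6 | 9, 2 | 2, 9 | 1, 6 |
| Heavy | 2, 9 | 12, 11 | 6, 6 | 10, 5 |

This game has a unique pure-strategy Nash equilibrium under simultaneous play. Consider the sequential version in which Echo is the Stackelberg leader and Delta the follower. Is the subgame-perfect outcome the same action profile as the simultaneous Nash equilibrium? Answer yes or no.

Solve by backward induction (Echo leads).
- W: Delta compares 10, 4, 2 and picks Light; Echo would get 5.
- X: Delta compares 0, 9, 12 and picks Heavy; Echo would get 11.
- Y: Delta compares 0, 2, 6 and picks Heavy; Echo would get 6.
- Z: Delta compares 0, 1, 10 and picks Heavy; Echo would get 5.
Echo's induced payoffs are 5, 11, 6, 5, so Echo commits to X. Subgame-perfect outcome: (Heavy, X) with payoffs (12, 11).
Under simultaneous play:
Delta's best replies: W→Light; X→Heavy; Y→Heavy; Z→Heavy.
Echo's best replies: Light→Y; Medium→Y; Heavy→X.
The unique mutual best reply is (Heavy, X), giving (12, 11).
Sequential outcome (Heavy, X) coincides with the Nash profile (Heavy, X).

yes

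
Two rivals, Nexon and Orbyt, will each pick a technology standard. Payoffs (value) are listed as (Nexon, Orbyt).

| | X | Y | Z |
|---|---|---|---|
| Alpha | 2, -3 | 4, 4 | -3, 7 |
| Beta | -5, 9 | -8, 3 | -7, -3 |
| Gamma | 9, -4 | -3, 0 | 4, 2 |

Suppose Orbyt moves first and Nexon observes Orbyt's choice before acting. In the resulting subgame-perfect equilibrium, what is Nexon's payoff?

4

Solve by backward induction (Orbyt leads).
- X: BR = Gamma, leader payoff -4.
- Y: BR = Alpha, leader payoff 4.
- Z: BR = Gamma, leader payoff 2.
Orbyt's induced payoffs are -4, 4, 2, so Orbyt commits to Y. Subgame-perfect outcome: (Alpha, Y) with payoffs (4, 4).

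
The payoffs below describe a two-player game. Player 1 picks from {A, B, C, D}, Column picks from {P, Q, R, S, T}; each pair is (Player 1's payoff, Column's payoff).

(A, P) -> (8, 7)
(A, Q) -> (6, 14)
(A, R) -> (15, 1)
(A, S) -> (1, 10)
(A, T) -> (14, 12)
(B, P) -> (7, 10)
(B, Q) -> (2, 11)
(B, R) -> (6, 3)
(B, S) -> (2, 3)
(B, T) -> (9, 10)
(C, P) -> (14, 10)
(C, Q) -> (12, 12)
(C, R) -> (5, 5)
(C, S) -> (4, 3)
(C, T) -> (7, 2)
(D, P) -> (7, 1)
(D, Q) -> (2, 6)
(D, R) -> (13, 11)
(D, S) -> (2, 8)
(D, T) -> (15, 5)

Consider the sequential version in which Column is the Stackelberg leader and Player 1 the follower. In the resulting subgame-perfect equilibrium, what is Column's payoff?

Player 1 best-responds to each possible Column move:
- P: BR = C, leader payoff 10.
- Q: BR = C, leader payoff 12.
- R: BR = A, leader payoff 1.
- S: BR = C, leader payoff 3.
- T: BR = D, leader payoff 5.
Column's induced payoffs are 10, 12, 1, 3, 5, so Column commits to Q. Subgame-perfect outcome: (C, Q) with payoffs (12, 12).

12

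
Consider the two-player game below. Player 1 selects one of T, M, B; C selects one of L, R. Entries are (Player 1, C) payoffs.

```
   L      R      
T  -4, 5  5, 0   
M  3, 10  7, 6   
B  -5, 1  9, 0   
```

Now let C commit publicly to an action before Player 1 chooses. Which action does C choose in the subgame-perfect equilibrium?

L

Solve by backward induction (C leads).
- L → Player 1 plays M (best of -4, 3, -5); C gets 10.
- R → Player 1 plays B (best of 5, 7, 9); C gets 0.
Among 10, 0, the best is 10 at L. Subgame-perfect outcome: (M, L) with payoffs (3, 10).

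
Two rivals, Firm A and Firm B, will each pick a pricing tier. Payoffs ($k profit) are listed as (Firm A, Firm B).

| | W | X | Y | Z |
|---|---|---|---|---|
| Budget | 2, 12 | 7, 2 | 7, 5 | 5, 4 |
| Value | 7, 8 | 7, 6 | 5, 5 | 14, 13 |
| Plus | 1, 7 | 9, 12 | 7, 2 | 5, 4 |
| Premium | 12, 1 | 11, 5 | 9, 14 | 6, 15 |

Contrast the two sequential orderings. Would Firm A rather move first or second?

If Firm A leads: Firm B's best replies are Budget→W, Value→Z, Plus→X, Premium→Z; Firm A's induced payoffs 2, 14, 9, 6; outcome (Value, Z), payoffs (14, 13).
If Firm B leads: Firm A's best replies are W→Premium, X→Premium, Y→Premium, Z→Value; Firm B's induced payoffs 1, 5, 14, 13; outcome (Premium, Y), payoffs (9, 14).
Firm A gets 14 moving first and 9 moving second, so Firm A prefers to move first.

first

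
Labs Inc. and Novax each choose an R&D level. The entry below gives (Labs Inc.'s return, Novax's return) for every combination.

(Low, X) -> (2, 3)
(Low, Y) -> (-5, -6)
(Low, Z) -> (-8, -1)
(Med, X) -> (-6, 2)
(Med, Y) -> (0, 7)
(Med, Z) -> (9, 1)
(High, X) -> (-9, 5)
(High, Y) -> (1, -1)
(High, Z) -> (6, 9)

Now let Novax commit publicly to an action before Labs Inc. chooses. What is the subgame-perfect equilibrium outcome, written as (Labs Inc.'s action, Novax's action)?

Labs Inc. best-responds to each possible Novax move:
- X: BR = Low, leader payoff 3.
- Y: BR = High, leader payoff -1.
- Z: BR = Med, leader payoff 1.
Novax's induced payoffs are 3, -1, 1, so Novax commits to X. Subgame-perfect outcome: (Low, X) with payoffs (2, 3).

(Low, X)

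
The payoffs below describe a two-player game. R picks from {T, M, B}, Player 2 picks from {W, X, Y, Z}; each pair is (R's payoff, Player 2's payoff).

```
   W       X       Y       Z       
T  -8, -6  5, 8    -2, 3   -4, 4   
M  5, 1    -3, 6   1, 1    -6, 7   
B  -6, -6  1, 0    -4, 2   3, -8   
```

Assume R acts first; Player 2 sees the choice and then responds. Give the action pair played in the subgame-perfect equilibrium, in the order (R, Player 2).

Player 2 best-responds to each possible R move:
- T → Player 2 plays X (best of -6, 8, 3, 4); R gets 5.
- M → Player 2 plays Z (best of 1, 6, 1, 7); R gets -6.
- B → Player 2 plays Y (best of -6, 0, 2, -8); R gets -4.
Maximizing over 5, -6, -4, R chooses T. Subgame-perfect outcome: (T, X) with payoffs (5, 8).

(T, X)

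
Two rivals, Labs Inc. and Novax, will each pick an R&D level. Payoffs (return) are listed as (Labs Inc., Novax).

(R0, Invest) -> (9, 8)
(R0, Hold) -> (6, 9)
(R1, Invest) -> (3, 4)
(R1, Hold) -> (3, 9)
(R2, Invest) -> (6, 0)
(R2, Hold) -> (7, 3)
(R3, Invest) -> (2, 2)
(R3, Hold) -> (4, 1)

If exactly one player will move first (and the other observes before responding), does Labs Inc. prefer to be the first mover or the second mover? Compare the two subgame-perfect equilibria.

second

If Labs Inc. leads: Novax's best replies are R0→Hold, R1→Hold, R2→Hold, R3→Invest; Labs Inc.'s induced payoffs 6, 3, 7, 2; outcome (R2, Hold), payoffs (7, 3).
If Novax leads: Labs Inc.'s best replies are Invest→R0, Hold→R2; Novax's induced payoffs 8, 3; outcome (R0, Invest), payoffs (9, 8).
Labs Inc. gets 7 moving first and 9 moving second, so Labs Inc. prefers to move second.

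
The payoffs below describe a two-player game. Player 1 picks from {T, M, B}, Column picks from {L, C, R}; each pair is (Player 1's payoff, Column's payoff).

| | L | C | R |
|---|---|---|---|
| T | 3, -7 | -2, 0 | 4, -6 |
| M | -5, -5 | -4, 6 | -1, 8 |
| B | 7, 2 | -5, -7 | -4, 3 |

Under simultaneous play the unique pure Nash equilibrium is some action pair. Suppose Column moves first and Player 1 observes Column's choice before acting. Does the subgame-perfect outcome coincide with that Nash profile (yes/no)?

Work backward from Player 1's decision.
- L → Player 1 plays B (best of 3, -5, 7); Column gets 2.
- C → Player 1 plays T (best of -2, -4, -5); Column gets 0.
- R → Player 1 plays T (best of 4, -1, -4); Column gets -6.
Among 2, 0, -6, the best is 2 at L. Subgame-perfect outcome: (B, L) with payoffs (7, 2).
Under simultaneous play:
Player 1's best replies: L→B; C→T; R→T.
Column's best replies: T→C; M→R; B→R.
The unique mutual best reply is (T, C), giving (-2, 0).
Sequential outcome (B, L) differs from the Nash profile (T, C).

no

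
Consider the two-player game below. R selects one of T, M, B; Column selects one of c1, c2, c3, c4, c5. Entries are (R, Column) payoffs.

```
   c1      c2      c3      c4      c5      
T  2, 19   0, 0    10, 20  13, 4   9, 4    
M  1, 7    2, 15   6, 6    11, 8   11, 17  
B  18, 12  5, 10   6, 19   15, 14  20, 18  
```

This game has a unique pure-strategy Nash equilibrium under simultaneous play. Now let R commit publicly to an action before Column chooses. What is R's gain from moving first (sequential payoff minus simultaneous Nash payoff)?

Backward induction with R moving first.
- T → Column plays c3 (best of 19, 0, 20, 4, 4); R gets 10.
- M → Column plays c5 (best of 7, 15, 6, 8, 17); R gets 11.
- B → Column plays c3 (best of 12, 10, 19, 14, 18); R gets 6.
Maximizing over 10, 11, 6, R chooses M. Subgame-perfect outcome: (M, c5) with payoffs (11, 17).
For the simultaneous game, intersect best replies.
R's best replies: c1→B; c2→B; c3→T; c4→B; c5→B.
Column's best replies: T→c3; M→c5; B→c3.
The unique mutual best reply is (T, c3), giving (10, 20).
R's commitment gain: 11 − 10 = 1.

1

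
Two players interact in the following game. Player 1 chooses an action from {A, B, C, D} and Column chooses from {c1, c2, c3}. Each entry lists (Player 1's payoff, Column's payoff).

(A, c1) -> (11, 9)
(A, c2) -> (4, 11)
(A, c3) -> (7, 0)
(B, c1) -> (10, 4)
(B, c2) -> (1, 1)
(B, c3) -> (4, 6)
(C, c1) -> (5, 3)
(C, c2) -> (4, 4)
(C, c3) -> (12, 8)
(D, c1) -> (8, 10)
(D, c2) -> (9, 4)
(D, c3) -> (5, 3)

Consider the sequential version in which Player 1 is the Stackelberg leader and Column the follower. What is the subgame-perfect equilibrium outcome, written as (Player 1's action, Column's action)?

(C, c3)

Backward induction with Player 1 moving first.
- A: Column compares 9, 11, 0 and picks c2; Player 1 would get 4.
- B: Column compares 4, 1, 6 and picks c3; Player 1 would get 4.
- C: Column compares 3, 4, 8 and picks c3; Player 1 would get 12.
- D: Column compares 10, 4, 3 and picks c1; Player 1 would get 8.
Among 4, 4, 12, 8, the best is 12 at C. Subgame-perfect outcome: (C, c3) with payoffs (12, 8).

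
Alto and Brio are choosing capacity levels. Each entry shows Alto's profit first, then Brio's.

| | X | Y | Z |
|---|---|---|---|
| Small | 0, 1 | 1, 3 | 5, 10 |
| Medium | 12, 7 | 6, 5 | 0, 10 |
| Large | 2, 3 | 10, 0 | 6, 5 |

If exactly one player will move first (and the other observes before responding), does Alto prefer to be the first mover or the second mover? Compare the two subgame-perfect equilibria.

If Alto leads: Brio's best replies are Small→Z, Medium→Z, Large→Z; Alto's induced payoffs 5, 0, 6; outcome (Large, Z), payoffs (6, 5).
If Brio leads: Alto's best replies are X→Medium, Y→Large, Z→Large; Brio's induced payoffs 7, 0, 5; outcome (Medium, X), payoffs (12, 7).
Alto gets 6 moving first and 12 moving second, so Alto prefers to move second.

second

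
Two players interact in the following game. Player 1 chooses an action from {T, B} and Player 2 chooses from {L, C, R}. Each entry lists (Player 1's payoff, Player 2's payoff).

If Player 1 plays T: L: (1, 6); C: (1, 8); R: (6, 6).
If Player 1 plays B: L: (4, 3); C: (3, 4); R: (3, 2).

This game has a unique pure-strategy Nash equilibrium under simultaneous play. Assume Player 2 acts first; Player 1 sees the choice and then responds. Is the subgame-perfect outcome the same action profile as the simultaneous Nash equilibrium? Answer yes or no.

no

Work backward from Player 1's decision.
- L: BR = B, leader payoff 3.
- C: BR = B, leader payoff 4.
- R: BR = T, leader payoff 6.
Maximizing over 3, 4, 6, Player 2 chooses R. Subgame-perfect outcome: (T, R) with payoffs (6, 6).
Under simultaneous play:
Player 1's best replies: L→B; C→B; R→T.
Player 2's best replies: T→C; B→C.
The unique mutual best reply is (B, C), giving (3, 4).
Sequential outcome (T, R) differs from the Nash profile (B, C).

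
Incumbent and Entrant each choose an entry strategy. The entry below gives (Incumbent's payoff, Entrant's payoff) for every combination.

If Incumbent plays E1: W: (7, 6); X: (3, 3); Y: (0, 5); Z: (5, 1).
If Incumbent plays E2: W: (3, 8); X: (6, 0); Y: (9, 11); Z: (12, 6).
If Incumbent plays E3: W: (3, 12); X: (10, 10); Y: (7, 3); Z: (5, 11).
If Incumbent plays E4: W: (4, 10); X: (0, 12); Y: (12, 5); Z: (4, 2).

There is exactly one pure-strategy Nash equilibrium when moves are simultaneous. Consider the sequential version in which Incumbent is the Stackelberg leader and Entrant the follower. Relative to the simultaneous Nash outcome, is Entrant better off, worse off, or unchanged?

Solve by backward induction (Incumbent leads).
- E1 → Entrant plays W (best of 6, 3, 5, 1); Incumbent gets 7.
- E2 → Entrant plays Y (best of 8, 0, 11, 6); Incumbent gets 9.
- E3 → Entrant plays W (best of 12, 10, 3, 11); Incumbent gets 3.
- E4 → Entrant plays X (best of 10, 12, 5, 2); Incumbent gets 0.
Maximizing over 7, 9, 3, 0, Incumbent chooses E2. Subgame-perfect outcome: (E2, Y) with payoffs (9, 11).
Under simultaneous play:
Incumbent's best replies: W→E1; X→E3; Y→E4; Z→E2.
Entrant's best replies: E1→W; E2→Y; E3→W; E4→X.
Only (E1, W) has each player best-responding; Nash payoffs (7, 6).
Entrant earns 11 sequentially versus 6 at the Nash outcome: better off.

better off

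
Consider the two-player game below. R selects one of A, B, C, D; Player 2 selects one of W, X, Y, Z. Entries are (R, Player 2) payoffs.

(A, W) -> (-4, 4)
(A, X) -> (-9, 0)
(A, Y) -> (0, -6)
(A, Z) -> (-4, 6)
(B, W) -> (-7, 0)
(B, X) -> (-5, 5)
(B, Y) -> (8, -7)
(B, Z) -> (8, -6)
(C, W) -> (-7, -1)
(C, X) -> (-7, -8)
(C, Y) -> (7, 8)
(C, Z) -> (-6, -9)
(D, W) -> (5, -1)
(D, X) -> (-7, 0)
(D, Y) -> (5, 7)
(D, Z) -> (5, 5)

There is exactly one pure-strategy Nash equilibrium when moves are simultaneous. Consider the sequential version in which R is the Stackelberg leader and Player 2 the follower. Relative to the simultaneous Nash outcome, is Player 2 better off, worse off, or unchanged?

Backward induction with R moving first.
- A → Player 2 plays Z (best of 4, 0, -6, 6); R gets -4.
- B → Player 2 plays X (best of 0, 5, -7, -6); R gets -5.
- C → Player 2 plays Y (best of -1, -8, 8, -9); R gets 7.
- D → Player 2 plays Y (best of -1, 0, 7, 5); R gets 5.
Maximizing over -4, -5, 7, 5, R chooses C. Subgame-perfect outcome: (C, Y) with payoffs (7, 8).
Under simultaneous play:
R's best replies: W→D; X→B; Y→B; Z→B.
Player 2's best replies: A→Z; B→X; C→Y; D→Y.
The unique mutual best reply is (B, X), giving (-5, 5).
Player 2 earns 8 sequentially versus 5 at the Nash outcome: better off.

better off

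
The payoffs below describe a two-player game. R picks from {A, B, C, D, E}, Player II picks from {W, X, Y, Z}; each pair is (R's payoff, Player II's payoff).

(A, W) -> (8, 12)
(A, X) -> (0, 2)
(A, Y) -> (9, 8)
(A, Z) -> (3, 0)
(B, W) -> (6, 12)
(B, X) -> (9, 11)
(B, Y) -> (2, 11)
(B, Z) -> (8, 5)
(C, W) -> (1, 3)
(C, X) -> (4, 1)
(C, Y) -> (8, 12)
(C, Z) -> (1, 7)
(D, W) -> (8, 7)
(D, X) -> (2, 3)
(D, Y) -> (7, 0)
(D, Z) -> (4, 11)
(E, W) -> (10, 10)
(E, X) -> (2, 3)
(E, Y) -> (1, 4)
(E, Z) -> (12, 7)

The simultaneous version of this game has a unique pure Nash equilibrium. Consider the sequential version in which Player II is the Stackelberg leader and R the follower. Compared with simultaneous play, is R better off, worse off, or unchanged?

Backward induction with Player II moving first.
- W: R compares 8, 6, 1, 8, 10 and picks E; Player II would get 10.
- X: R compares 0, 9, 4, 2, 2 and picks B; Player II would get 11.
- Y: R compares 9, 2, 8, 7, 1 and picks A; Player II would get 8.
- Z: R compares 3, 8, 1, 4, 12 and picks E; Player II would get 7.
Maximizing over 10, 11, 8, 7, Player II chooses X. Subgame-perfect outcome: (B, X) with payoffs (9, 11).
For the simultaneous game, intersect best replies.
R's best replies: W→E; X→B; Y→A; Z→E.
Player II's best replies: A→W; B→W; C→Y; D→Z; E→W.
Only (E, W) has each player best-responding; Nash payoffs (10, 10).
R earns 9 sequentially versus 10 at the Nash outcome: worse off.

worse off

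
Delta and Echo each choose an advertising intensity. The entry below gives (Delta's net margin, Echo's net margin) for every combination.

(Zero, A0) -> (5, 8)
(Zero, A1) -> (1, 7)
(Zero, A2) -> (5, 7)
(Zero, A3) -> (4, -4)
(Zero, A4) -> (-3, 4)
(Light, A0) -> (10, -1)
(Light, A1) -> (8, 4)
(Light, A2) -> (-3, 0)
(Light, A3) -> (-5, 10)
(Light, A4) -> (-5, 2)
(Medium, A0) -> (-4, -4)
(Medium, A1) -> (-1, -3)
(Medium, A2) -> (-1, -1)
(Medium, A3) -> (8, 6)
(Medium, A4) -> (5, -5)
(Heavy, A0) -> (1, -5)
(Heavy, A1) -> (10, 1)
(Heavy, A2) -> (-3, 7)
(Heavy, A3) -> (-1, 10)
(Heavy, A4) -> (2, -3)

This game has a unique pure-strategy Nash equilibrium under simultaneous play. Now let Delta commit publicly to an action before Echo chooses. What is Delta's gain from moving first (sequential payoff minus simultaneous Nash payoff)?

Solve by backward induction (Delta leads).
- Zero: BR = A0, leader payoff 5.
- Light: BR = A3, leader payoff -5.
- Medium: BR = A3, leader payoff 8.
- Heavy: BR = A3, leader payoff -1.
Maximizing over 5, -5, 8, -1, Delta chooses Medium. Subgame-perfect outcome: (Medium, A3) with payoffs (8, 6).
Now find the simultaneous Nash equilibrium.
Delta's best replies: A0→Light; A1→Heavy; A2→Zero; A3→Medium; A4→Medium.
Echo's best replies: Zero→A0; Light→A3; Medium→A3; Heavy→A3.
The unique mutual best reply is (Medium, A3), giving (8, 6).
Delta's commitment gain: 8 − 8 = 0.

0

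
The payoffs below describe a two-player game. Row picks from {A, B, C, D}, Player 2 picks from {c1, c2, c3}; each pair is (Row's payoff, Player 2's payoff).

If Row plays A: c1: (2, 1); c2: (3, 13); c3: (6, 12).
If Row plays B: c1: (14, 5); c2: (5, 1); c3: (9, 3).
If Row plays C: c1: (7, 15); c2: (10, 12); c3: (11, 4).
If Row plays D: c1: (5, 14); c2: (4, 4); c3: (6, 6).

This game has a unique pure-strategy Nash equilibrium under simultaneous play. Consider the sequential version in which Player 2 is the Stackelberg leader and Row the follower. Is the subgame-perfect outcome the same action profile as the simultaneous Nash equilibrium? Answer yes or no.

Work backward from Row's decision.
- c1: BR = B, leader payoff 5.
- c2: BR = C, leader payoff 12.
- c3: BR = C, leader payoff 4.
Among 5, 12, 4, the best is 12 at c2. Subgame-perfect outcome: (C, c2) with payoffs (10, 12).
For the simultaneous game, intersect best replies.
Row's best replies: c1→B; c2→C; c3→C.
Player 2's best replies: A→c2; B→c1; C→c1; D→c1.
Only (B, c1) has each player best-responding; Nash payoffs (14, 5).
Sequential outcome (C, c2) differs from the Nash profile (B, c1).

no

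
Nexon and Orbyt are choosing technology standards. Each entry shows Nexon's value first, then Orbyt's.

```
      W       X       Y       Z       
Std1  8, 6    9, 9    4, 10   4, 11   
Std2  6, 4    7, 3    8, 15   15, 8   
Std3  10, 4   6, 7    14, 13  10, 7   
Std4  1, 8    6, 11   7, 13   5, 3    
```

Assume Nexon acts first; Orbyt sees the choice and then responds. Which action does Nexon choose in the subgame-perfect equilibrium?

Std3

Solve by backward induction (Nexon leads).
- Std1 → Orbyt plays Z (best of 6, 9, 10, 11); Nexon gets 4.
- Std2 → Orbyt plays Y (best of 4, 3, 15, 8); Nexon gets 8.
- Std3 → Orbyt plays Y (best of 4, 7, 13, 7); Nexon gets 14.
- Std4 → Orbyt plays Y (best of 8, 11, 13, 3); Nexon gets 7.
Nexon's induced payoffs are 4, 8, 14, 7, so Nexon commits to Std3. Subgame-perfect outcome: (Std3, Y) with payoffs (14, 13).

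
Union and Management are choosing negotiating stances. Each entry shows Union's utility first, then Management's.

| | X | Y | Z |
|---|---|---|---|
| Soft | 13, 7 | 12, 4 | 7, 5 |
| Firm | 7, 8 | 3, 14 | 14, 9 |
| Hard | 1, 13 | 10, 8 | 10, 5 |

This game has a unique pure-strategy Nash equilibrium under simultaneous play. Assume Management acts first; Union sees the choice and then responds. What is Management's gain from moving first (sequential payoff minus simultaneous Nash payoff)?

2

Work backward from Union's decision.
- X: Union compares 13, 7, 1 and picks Soft; Management would get 7.
- Y: Union compares 12, 3, 10 and picks Soft; Management would get 4.
- Z: Union compares 7, 14, 10 and picks Firm; Management would get 9.
Among 7, 4, 9, the best is 9 at Z. Subgame-perfect outcome: (Firm, Z) with payoffs (14, 9).
Now find the simultaneous Nash equilibrium.
Union's best replies: X→Soft; Y→Soft; Z→Firm.
Management's best replies: Soft→X; Firm→Y; Hard→X.
Only (Soft, X) has each player best-responding; Nash payoffs (13, 7).
Management's commitment gain: 9 − 7 = 2.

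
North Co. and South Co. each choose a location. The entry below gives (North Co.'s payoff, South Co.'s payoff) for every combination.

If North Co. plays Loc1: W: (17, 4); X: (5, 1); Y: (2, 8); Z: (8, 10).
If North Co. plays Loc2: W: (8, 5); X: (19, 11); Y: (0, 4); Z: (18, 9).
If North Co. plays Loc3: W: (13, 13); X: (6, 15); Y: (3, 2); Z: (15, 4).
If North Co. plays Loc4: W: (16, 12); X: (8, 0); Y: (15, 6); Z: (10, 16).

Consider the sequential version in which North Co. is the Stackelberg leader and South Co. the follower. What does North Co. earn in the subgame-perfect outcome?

Backward induction with North Co. moving first.
- Loc1: BR = Z, leader payoff 8.
- Loc2: BR = X, leader payoff 19.
- Loc3: BR = X, leader payoff 6.
- Loc4: BR = Z, leader payoff 10.
Maximizing over 8, 19, 6, 10, North Co. chooses Loc2. Subgame-perfect outcome: (Loc2, X) with payoffs (19, 11).

19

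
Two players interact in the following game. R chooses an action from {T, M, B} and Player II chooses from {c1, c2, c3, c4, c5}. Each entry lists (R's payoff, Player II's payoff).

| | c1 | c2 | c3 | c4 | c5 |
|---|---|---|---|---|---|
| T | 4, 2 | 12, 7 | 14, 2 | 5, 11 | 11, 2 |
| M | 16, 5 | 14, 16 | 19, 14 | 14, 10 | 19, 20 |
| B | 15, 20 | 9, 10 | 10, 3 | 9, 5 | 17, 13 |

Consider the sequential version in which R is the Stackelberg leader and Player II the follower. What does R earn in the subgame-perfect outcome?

19

Backward induction with R moving first.
- T: Player II compares 2, 7, 2, 11, 2 and picks c4; R would get 5.
- M: Player II compares 5, 16, 14, 10, 20 and picks c5; R would get 19.
- B: Player II compares 20, 10, 3, 5, 13 and picks c1; R would get 15.
R's induced payoffs are 5, 19, 15, so R commits to M. Subgame-perfect outcome: (M, c5) with payoffs (19, 20).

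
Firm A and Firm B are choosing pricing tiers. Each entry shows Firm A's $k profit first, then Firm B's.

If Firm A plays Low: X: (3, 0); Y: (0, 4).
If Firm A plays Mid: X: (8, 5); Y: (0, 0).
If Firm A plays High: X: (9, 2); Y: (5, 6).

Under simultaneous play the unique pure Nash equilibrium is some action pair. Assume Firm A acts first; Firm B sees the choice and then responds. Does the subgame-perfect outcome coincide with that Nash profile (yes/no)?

no

Backward induction with Firm A moving first.
- Low: BR = Y, leader payoff 0.
- Mid: BR = X, leader payoff 8.
- High: BR = Y, leader payoff 5.
Among 0, 8, 5, the best is 8 at Mid. Subgame-perfect outcome: (Mid, X) with payoffs (8, 5).
Now find the simultaneous Nash equilibrium.
Firm A's best replies: X→High; Y→High.
Firm B's best replies: Low→Y; Mid→X; High→Y.
Only (High, Y) has each player best-responding; Nash payoffs (5, 6).
Sequential outcome (Mid, X) differs from the Nash profile (High, Y).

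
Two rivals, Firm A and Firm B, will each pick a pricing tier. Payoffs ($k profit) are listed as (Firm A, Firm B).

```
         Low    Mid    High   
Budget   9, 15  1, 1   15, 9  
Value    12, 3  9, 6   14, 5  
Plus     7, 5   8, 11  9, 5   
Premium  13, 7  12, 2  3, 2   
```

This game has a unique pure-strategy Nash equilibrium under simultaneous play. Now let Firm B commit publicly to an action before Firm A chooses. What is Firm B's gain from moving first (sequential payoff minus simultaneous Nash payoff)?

Backward induction with Firm B moving first.
- Low: Firm A compares 9, 12, 7, 13 and picks Premium; Firm B would get 7.
- Mid: Firm A compares 1, 9, 8, 12 and picks Premium; Firm B would get 2.
- High: Firm A compares 15, 14, 9, 3 and picks Budget; Firm B would get 9.
Maximizing over 7, 2, 9, Firm B chooses High. Subgame-perfect outcome: (Budget, High) with payoffs (15, 9).
Under simultaneous play:
Firm A's best replies: Low→Premium; Mid→Premium; High→Budget.
Firm B's best replies: Budget→Low; Value→Mid; Plus→Mid; Premium→Low.
The unique mutual best reply is (Premium, Low), giving (13, 7).
Firm B's commitment gain: 9 − 7 = 2.

2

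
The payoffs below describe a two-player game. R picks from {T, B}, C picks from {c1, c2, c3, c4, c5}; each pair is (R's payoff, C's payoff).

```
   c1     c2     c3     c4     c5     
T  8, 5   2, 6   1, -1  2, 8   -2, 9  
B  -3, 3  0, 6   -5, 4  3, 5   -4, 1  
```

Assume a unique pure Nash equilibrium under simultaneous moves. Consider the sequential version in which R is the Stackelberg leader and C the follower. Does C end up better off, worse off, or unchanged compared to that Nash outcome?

worse off

Solve by backward induction (R leads).
- T: BR = c5, leader payoff -2.
- B: BR = c2, leader payoff 0.
Maximizing over -2, 0, R chooses B. Subgame-perfect outcome: (B, c2) with payoffs (0, 6).
Now find the simultaneous Nash equilibrium.
R's best replies: c1→T; c2→T; c3→T; c4→B; c5→T.
C's best replies: T→c5; B→c2.
The unique mutual best reply is (T, c5), giving (-2, 9).
C earns 6 sequentially versus 9 at the Nash outcome: worse off.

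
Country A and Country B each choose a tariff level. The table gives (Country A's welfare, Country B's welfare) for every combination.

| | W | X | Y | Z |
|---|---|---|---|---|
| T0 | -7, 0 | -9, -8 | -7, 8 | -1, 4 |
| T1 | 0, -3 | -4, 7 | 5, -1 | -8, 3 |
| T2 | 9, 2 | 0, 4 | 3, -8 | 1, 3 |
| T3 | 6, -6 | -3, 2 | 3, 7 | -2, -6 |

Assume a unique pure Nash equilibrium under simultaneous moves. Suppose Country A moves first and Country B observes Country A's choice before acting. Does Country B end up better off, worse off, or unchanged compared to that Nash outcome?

Work backward from Country B's decision.
- T0: Country B compares 0, -8, 8, 4 and picks Y; Country A would get -7.
- T1: Country B compares -3, 7, -1, 3 and picks X; Country A would get -4.
- T2: Country B compares 2, 4, -8, 3 and picks X; Country A would get 0.
- T3: Country B compares -6, 2, 7, -6 and picks Y; Country A would get 3.
Country A's induced payoffs are -7, -4, 0, 3, so Country A commits to T3. Subgame-perfect outcome: (T3, Y) with payoffs (3, 7).
For the simultaneous game, intersect best replies.
Country A's best replies: W→T2; X→T2; Y→T1; Z→T2.
Country B's best replies: T0→Y; T1→X; T2→X; T3→Y.
The unique mutual best reply is (T2, X), giving (0, 4).
Country B earns 7 sequentially versus 4 at the Nash outcome: better off.

better off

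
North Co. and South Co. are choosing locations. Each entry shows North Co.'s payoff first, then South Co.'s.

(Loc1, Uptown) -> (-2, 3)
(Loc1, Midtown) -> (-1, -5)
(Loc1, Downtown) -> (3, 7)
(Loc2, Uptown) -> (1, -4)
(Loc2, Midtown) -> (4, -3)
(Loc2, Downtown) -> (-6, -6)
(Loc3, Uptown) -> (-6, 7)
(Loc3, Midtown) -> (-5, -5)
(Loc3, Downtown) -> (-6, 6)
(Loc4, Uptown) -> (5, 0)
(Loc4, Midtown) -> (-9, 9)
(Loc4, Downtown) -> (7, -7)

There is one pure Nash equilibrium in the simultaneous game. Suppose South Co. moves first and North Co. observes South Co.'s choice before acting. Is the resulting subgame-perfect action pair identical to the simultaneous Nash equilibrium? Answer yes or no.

no

Solve by backward induction (South Co. leads).
- Uptown: BR = Loc4, leader payoff 0.
- Midtown: BR = Loc2, leader payoff -3.
- Downtown: BR = Loc4, leader payoff -7.
South Co.'s induced payoffs are 0, -3, -7, so South Co. commits to Uptown. Subgame-perfect outcome: (Loc4, Uptown) with payoffs (5, 0).
Now find the simultaneous Nash equilibrium.
North Co.'s best replies: Uptown→Loc4; Midtown→Loc2; Downtown→Loc4.
South Co.'s best replies: Loc1→Downtown; Loc2→Midtown; Loc3→Uptown; Loc4→Midtown.
The unique mutual best reply is (Loc2, Midtown), giving (4, -3).
Sequential outcome (Loc4, Uptown) differs from the Nash profile (Loc2, Midtown).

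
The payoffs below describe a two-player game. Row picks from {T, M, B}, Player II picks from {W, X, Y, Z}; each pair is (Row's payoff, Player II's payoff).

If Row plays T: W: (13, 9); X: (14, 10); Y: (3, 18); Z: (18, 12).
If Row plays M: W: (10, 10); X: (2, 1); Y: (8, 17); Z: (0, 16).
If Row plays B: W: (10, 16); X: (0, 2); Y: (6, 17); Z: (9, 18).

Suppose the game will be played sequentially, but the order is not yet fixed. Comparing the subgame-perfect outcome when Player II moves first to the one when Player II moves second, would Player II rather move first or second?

If Row leads: Player II's best replies are T→Y, M→Y, B→Z; Row's induced payoffs 3, 8, 9; outcome (B, Z), payoffs (9, 18).
If Player II leads: Row's best replies are W→T, X→T, Y→M, Z→T; Player II's induced payoffs 9, 10, 17, 12; outcome (M, Y), payoffs (8, 17).
Player II gets 17 moving first and 18 moving second, so Player II prefers to move second.

second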